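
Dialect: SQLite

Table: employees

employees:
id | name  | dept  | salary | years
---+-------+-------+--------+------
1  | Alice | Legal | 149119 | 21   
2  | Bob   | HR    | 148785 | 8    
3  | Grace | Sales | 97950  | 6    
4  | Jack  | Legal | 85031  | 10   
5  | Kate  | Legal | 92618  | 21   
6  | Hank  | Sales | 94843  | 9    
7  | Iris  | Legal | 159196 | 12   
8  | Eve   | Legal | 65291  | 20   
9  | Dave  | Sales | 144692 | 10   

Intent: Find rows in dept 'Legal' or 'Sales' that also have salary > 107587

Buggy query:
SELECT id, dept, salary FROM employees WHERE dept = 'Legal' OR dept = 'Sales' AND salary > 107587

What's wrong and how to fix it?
Bug: Without parentheses, AND is evaluated before OR, so the salary filter only applies to the 'Sales' branch

Fix: Group the OR with parentheses (or use IN), then AND the threshold

Corrected query:
SELECT id, dept, salary FROM employees WHERE (dept = 'Legal' OR dept = 'Sales') AND salary > 107587

Result:
id | dept  | salary
---+-------+-------
1  | Legal | 149119
7  | Legal | 159196
9  | Sales | 144692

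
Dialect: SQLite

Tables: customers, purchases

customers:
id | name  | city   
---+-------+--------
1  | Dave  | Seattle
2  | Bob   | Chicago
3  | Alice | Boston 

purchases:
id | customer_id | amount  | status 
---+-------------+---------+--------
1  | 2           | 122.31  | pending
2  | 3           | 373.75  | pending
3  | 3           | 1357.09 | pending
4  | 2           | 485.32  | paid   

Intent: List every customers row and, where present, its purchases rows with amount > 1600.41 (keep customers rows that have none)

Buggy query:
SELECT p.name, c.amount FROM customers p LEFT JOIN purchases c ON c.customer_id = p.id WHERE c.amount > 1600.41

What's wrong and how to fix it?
Bug: Filtering c.amount in WHERE discards the NULL rows produced by LEFT JOIN, turning it into an inner join

Fix: Put 'c.amount > 1600.41' in the JOIN's ON clause instead of WHERE

Corrected query:
SELECT p.name, c.amount FROM customers p LEFT JOIN purchases c ON c.customer_id = p.id AND c.amount > 1600.41

Result:
name  | amount
------+-------
Dave  | NULL  
Bob   | NULL  
Alice | NULL  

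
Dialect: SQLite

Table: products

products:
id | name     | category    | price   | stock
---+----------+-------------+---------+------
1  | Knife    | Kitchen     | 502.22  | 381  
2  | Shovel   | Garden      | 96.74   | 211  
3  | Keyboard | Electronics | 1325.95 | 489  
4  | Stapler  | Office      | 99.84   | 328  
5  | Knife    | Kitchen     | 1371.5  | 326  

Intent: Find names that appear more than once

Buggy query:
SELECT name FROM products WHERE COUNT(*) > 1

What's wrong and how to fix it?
Bug: WHERE can't reference COUNT(*); aggregates are computed after WHERE

Fix: GROUP BY name, then filter groups with HAVING COUNT(*) > 1

Corrected query:
SELECT name FROM products GROUP BY name HAVING COUNT(*) > 1

Result:
name 
-----
Knife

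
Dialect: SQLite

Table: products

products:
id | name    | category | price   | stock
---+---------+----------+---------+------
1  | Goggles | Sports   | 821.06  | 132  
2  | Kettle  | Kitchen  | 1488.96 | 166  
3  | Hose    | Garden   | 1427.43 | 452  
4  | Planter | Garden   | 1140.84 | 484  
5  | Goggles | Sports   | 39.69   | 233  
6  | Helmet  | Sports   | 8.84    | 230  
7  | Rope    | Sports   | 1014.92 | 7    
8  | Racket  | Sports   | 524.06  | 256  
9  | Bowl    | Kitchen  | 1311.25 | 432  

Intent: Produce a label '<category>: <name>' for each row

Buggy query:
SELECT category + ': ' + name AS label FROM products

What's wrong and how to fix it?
Bug: SQLite uses || for string concatenation; + coerces text to numbers (yielding 0)

Fix: Use the || operator for string concatenation

Corrected query:
SELECT category || ': ' || name AS label FROM products

Result:
label          
---------------
Sports: Goggles
Kitchen: Kettle
Garden: Hose   
Garden: Planter
Sports: Goggles
Sports: Helmet 
Sports: Rope   
Sports: Racket 
Kitchen: Bowl  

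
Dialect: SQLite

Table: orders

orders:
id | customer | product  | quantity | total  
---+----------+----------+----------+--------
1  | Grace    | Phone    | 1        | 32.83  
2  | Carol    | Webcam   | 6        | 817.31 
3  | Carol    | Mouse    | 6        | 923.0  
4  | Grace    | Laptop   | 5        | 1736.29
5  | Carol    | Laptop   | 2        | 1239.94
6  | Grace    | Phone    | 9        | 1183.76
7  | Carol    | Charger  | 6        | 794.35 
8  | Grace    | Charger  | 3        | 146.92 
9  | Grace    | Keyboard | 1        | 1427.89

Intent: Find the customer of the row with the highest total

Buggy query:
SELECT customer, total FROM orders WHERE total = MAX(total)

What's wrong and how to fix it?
Bug: WHERE is evaluated per row; an aggregate over the whole table isn't defined there

Fix: Wrap MAX in a scalar subquery so WHERE compares against a single value

Corrected query:
SELECT customer, total FROM orders WHERE total = (SELECT MAX(total) FROM orders)

Result:
customer | total  
---------+--------
Grace    | 1736.29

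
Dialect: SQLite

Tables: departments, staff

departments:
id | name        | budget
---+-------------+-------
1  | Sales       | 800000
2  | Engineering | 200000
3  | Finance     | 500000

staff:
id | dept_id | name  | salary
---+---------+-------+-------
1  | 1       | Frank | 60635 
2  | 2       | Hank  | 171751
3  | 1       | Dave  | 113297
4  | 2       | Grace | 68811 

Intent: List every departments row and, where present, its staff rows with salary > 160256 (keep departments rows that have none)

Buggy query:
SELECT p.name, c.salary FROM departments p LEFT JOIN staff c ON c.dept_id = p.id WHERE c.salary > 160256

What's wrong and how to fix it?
Bug: Filtering c.salary in WHERE discards the NULL rows produced by LEFT JOIN, turning it into an inner join

Fix: Put 'c.salary > 160256' in the JOIN's ON clause instead of WHERE

Corrected query:
SELECT p.name, c.salary FROM departments p LEFT JOIN staff c ON c.dept_id = p.id AND c.salary > 160256

Result:
name        | salary
------------+-------
Sales       | NULL  
Engineering | 171751
Finance     | NULL  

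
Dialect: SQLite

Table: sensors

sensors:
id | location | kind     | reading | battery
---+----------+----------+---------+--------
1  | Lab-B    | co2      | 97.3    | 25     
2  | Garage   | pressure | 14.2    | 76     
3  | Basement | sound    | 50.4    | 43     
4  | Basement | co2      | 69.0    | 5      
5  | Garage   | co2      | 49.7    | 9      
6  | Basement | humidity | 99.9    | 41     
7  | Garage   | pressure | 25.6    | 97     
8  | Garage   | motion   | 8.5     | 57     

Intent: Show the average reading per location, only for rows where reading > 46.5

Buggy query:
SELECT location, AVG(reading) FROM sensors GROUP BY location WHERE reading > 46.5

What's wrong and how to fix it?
Bug: WHERE cannot follow GROUP BY

Fix: Place WHERE between FROM and GROUP BY

Corrected query:
SELECT location, AVG(reading) FROM sensors WHERE reading > 46.5 GROUP BY location

Result:
location | AVG(reading)
---------+-------------
Basement | 73.1        
Garage   | 49.7        
Lab-B    | 97.3        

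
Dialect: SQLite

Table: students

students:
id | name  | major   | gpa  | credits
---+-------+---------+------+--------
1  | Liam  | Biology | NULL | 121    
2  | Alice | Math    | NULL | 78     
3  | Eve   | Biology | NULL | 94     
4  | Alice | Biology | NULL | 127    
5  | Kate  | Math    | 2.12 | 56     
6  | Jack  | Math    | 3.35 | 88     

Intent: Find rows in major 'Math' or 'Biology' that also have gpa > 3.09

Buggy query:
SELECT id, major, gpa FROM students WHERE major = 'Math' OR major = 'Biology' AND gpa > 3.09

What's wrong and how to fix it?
Bug: Without parentheses, AND is evaluated before OR, so the gpa filter only applies to the 'Biology' branch

Fix: Group the OR with parentheses (or use IN), then AND the threshold

Corrected query:
SELECT id, major, gpa FROM students WHERE (major = 'Math' OR major = 'Biology') AND gpa > 3.09

Result:
id | major | gpa 
---+-------+-----
6  | Math  | 3.35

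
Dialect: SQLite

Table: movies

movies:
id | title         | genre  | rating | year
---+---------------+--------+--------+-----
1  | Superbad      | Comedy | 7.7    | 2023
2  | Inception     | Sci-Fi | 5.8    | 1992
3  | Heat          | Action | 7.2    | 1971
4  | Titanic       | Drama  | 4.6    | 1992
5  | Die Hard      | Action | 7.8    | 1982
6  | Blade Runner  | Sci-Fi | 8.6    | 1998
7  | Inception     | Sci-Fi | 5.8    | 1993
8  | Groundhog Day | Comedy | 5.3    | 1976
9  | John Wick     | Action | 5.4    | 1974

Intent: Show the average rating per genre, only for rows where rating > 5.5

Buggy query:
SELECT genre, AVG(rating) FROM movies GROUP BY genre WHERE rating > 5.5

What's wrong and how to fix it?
Bug: WHERE cannot follow GROUP BY

Fix: Place WHERE between FROM and GROUP BY

Corrected query:
SELECT genre, AVG(rating) FROM movies WHERE rating > 5.5 GROUP BY genre

Result:
genre  | AVG(rating)
-------+------------
Action | 7.5        
Comedy | 7.7        
Sci-Fi | 6.733333   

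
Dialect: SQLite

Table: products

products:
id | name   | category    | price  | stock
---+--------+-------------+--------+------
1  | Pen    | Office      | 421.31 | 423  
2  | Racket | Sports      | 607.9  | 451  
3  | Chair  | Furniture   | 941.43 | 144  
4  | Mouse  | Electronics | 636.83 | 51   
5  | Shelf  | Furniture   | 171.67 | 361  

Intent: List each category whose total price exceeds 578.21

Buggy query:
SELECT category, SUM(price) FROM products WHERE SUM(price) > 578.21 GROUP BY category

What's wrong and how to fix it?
Bug: Aggregate functions cannot appear in a WHERE clause

Fix: Use HAVING (which filters groups after aggregation) instead of WHERE

Corrected query:
SELECT category, SUM(price) FROM products GROUP BY category HAVING SUM(price) > 578.21

Result:
category    | SUM(price)
------------+-----------
Electronics | 636.83    
Furniture   | 1113.1    
Sports      | 607.9     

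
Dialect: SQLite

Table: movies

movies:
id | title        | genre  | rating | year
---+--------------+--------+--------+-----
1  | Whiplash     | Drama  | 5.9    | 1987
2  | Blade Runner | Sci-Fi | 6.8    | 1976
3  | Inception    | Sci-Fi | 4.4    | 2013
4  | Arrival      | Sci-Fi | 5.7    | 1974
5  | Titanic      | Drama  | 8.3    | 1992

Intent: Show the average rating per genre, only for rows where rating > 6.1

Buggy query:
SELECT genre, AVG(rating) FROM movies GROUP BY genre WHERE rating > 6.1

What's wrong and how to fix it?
Bug: WHERE cannot follow GROUP BY

Fix: Move the WHERE clause before GROUP BY

Corrected query:
SELECT genre, AVG(rating) FROM movies WHERE rating > 6.1 GROUP BY genre

Result:
genre  | AVG(rating)
-------+------------
Drama  | 8.3        
Sci-Fi | 6.8        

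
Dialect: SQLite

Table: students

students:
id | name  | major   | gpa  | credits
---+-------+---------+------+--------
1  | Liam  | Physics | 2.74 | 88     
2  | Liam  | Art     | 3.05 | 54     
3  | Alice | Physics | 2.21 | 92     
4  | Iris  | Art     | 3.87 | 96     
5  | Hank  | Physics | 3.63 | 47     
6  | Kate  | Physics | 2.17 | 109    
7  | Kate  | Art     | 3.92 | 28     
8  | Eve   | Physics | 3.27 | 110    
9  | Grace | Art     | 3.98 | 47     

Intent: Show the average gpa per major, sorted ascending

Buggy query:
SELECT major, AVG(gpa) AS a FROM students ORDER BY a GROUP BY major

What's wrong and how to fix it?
Bug: GROUP BY must precede ORDER BY

Fix: Reorder: SELECT … FROM … GROUP BY … ORDER BY …

Corrected query:
SELECT major, AVG(gpa) AS a FROM students GROUP BY major ORDER BY a

Result:
major   | a    
--------+------
Physics | 2.804
Art     | 3.705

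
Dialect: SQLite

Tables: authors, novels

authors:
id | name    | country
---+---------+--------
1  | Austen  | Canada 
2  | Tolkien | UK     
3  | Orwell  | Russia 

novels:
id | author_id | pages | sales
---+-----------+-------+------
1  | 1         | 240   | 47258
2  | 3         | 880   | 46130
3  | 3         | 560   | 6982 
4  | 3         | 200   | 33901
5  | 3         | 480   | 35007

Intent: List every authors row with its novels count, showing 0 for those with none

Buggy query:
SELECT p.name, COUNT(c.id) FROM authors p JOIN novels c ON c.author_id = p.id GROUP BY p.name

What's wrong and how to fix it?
Bug: An inner join excludes parents with zero children

Fix: Use LEFT JOIN so parents without children still appear (COUNT(c.id) gives 0)

Corrected query:
SELECT p.name, COUNT(c.id) FROM authors p LEFT JOIN novels c ON c.author_id = p.id GROUP BY p.name

Result:
name    | COUNT(c.id)
--------+------------
Austen  | 1          
Orwell  | 4          
Tolkien | 0          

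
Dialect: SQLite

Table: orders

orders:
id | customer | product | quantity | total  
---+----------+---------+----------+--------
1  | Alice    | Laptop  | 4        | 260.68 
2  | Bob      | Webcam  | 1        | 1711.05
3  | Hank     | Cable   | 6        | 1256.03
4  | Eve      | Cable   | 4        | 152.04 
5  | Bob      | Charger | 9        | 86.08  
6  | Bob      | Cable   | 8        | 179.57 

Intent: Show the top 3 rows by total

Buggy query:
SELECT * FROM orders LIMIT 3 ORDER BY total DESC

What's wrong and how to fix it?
Bug: LIMIT must come after ORDER BY

Fix: Sort with ORDER BY, then apply LIMIT

Corrected query:
SELECT * FROM orders ORDER BY total DESC LIMIT 3

Result:
id | customer | product | quantity | total  
---+----------+---------+----------+--------
2  | Bob      | Webcam  | 1        | 1711.05
3  | Hank     | Cable   | 6        | 1256.03
1  | Alice    | Laptop  | 4        | 260.68 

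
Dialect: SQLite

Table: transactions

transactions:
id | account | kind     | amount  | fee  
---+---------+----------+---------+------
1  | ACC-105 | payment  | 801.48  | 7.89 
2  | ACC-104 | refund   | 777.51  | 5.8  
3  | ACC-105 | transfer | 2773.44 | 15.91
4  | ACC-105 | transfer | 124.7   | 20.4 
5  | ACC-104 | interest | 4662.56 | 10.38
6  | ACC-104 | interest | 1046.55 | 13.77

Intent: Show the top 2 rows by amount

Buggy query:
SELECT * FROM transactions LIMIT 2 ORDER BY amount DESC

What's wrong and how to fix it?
Bug: ORDER BY cannot follow LIMIT; LIMIT is the final clause

Fix: Swap the clauses: ORDER BY first, then LIMIT

Corrected query:
SELECT * FROM transactions ORDER BY amount DESC LIMIT 2

Result:
id | account | kind     | amount  | fee  
---+---------+----------+---------+------
5  | ACC-104 | interest | 4662.56 | 10.38
3  | ACC-105 | transfer | 2773.44 | 15.91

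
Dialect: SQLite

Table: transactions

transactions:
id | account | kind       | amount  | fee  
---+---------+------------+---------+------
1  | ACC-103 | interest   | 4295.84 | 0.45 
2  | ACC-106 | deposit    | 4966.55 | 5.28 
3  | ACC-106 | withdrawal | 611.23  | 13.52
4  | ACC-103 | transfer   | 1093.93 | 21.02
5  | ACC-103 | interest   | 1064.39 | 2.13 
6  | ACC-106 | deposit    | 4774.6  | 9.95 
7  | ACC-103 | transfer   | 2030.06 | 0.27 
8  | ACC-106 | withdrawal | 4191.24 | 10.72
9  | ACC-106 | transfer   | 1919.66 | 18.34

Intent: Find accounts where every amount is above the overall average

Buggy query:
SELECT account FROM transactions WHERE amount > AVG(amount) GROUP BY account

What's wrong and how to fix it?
Bug: AVG() is an aggregate; it can't sit directly in WHERE

Fix: Use a subquery for AVG and a HAVING MIN(...) filter so the condition holds for every row in the group

Corrected query:
SELECT account FROM transactions GROUP BY account HAVING MIN(amount) > (SELECT AVG(amount) FROM transactions)

Result:
(no rows)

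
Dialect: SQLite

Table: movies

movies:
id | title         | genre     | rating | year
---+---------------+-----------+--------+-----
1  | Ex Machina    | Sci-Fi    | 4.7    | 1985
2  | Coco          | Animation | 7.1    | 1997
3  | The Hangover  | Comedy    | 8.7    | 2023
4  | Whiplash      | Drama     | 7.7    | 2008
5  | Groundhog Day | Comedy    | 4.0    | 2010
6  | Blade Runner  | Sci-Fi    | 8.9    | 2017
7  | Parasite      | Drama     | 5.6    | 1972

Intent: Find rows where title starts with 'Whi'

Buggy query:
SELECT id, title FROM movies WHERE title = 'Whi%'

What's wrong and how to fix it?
Bug: '=' compares the literal string including the % character; pattern matching needs LIKE

Fix: Use LIKE for wildcard pattern matching

Corrected query:
SELECT id, title FROM movies WHERE title LIKE 'Whi%'

Result:
id | title   
---+---------
4  | Whiplash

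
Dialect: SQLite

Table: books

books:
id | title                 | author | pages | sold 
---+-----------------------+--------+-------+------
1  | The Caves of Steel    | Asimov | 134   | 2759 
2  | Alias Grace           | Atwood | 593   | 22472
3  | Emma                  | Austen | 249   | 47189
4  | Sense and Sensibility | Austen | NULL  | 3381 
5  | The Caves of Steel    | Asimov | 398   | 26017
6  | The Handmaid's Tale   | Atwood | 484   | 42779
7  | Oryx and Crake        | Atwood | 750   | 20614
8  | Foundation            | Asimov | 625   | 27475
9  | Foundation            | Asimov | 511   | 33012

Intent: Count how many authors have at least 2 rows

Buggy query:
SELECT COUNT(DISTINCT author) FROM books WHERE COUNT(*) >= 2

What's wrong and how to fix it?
Bug: WHERE filters individual rows, not groups, so a group-level COUNT is invalid there

Fix: Group first with HAVING COUNT(*) >= 2, then COUNT the resulting groups

Corrected query:
SELECT COUNT(*) FROM (SELECT author FROM books GROUP BY author HAVING COUNT(*) >= 2)

Result:
COUNT(*)
--------
3       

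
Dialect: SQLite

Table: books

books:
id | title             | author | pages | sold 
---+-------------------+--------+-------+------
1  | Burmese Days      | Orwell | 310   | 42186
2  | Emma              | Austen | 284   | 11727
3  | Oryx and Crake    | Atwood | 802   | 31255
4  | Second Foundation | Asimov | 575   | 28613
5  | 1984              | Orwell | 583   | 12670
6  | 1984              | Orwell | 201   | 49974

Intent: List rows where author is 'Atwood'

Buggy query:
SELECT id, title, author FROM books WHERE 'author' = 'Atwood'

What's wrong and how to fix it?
Bug: Single quotes denote string literals in SQL; the column name is being compared as a constant string

Fix: Reference the column as author without single quotes

Corrected query:
SELECT id, title, author FROM books WHERE author = 'Atwood'

Result:
id | title          | author
---+----------------+-------
3  | Oryx and Crake | Atwood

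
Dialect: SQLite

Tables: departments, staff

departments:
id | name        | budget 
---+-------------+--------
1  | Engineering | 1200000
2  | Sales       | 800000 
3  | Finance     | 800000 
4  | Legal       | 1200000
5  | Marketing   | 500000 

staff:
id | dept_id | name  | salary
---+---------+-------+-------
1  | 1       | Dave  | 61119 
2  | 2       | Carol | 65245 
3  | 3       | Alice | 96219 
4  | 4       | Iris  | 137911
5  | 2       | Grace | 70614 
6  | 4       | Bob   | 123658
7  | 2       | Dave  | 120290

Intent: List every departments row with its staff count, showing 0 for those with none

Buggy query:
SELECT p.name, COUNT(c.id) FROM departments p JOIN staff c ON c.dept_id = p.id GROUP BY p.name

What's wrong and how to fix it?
Bug: INNER JOIN drops departments rows that have no matching staff rows

Fix: Switch to LEFT JOIN to retain unmatched parent rows

Corrected query:
SELECT p.name, COUNT(c.id) FROM departments p LEFT JOIN staff c ON c.dept_id = p.id GROUP BY p.name

Result:
name        | COUNT(c.id)
------------+------------
Engineering | 1          
Finance     | 1          
Legal       | 2          
Marketing   | 0          
Sales       | 3          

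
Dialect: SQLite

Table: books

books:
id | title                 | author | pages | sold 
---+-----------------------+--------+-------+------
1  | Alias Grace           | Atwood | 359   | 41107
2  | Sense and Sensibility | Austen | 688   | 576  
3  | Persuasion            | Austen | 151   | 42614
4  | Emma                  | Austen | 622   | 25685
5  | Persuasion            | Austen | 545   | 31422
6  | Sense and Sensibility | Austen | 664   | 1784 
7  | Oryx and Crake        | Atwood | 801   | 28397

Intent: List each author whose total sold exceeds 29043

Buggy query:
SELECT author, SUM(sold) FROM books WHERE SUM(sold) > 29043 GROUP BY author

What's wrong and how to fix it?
Bug: WHERE runs before GROUP BY, so aggregates aren't available there

Fix: Move the aggregate condition to a HAVING clause

Corrected query:
SELECT author, SUM(sold) FROM books GROUP BY author HAVING SUM(sold) > 29043

Result:
author | SUM(sold)
-------+----------
Atwood | 69504    
Austen | 102081   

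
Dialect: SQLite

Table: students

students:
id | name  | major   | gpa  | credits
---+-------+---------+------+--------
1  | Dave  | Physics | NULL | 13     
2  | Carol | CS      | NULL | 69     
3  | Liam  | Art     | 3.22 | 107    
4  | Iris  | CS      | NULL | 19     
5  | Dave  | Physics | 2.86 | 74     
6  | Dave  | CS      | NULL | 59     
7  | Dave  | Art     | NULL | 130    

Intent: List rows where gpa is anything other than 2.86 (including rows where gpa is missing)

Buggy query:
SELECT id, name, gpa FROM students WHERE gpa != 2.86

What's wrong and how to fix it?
Bug: Inequality against NULL is unknown, not true; rows with NULL are dropped

Fix: Add an explicit OR gpa IS NULL to include the missing-value rows

Corrected query:
SELECT id, name, gpa FROM students WHERE gpa != 2.86 OR gpa IS NULL

Result:
id | name  | gpa 
---+-------+-----
1  | Dave  | NULL
2  | Carol | NULL
3  | Liam  | 3.22
4  | Iris  | NULL
6  | Dave  | NULL
7  | Dave  | NULL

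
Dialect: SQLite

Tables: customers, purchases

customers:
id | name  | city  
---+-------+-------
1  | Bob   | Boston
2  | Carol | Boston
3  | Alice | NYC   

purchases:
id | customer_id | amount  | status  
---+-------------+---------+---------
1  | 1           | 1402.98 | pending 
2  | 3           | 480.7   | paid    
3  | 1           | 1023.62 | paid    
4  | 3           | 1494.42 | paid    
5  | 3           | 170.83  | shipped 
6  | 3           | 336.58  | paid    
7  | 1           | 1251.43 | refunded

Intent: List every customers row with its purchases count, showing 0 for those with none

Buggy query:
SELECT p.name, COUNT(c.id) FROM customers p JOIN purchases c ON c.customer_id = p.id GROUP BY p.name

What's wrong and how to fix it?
Bug: INNER JOIN drops customers rows that have no matching purchases rows

Fix: Switch to LEFT JOIN to retain unmatched parent rows

Corrected query:
SELECT p.name, COUNT(c.id) FROM customers p LEFT JOIN purchases c ON c.customer_id = p.id GROUP BY p.name

Result:
name  | COUNT(c.id)
------+------------
Alice | 4          
Bob   | 3          
Carol | 0          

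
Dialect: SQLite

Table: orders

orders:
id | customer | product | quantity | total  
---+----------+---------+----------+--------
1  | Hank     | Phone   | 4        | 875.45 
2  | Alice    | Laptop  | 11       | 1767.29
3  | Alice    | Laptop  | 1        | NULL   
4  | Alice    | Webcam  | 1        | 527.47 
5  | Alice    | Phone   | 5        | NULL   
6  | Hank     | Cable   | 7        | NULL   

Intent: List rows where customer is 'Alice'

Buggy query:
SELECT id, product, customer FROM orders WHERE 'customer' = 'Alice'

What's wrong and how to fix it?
Bug: 'customer' in single quotes is a string literal, not the column; the comparison is literal-vs-literal and never true

Fix: Reference the column as customer without single quotes

Corrected query:
SELECT id, product, customer FROM orders WHERE customer = 'Alice'

Result:
id | product | customer
---+---------+---------
2  | Laptop  | Alice   
3  | Laptop  | Alice   
4  | Webcam  | Alice   
5  | Phone   | Alice   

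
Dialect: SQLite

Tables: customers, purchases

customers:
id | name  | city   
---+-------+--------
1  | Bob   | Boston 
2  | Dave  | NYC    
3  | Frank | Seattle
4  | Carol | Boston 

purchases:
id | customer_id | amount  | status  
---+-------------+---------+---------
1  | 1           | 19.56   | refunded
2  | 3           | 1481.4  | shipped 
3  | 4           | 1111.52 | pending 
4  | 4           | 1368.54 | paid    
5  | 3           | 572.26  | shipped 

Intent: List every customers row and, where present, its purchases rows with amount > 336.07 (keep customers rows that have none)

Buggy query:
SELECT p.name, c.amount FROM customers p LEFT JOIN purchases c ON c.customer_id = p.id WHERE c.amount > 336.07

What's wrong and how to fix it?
Bug: Filtering c.amount in WHERE discards the NULL rows produced by LEFT JOIN, turning it into an inner join

Fix: Put 'c.amount > 336.07' in the JOIN's ON clause instead of WHERE

Corrected query:
SELECT p.name, c.amount FROM customers p LEFT JOIN purchases c ON c.customer_id = p.id AND c.amount > 336.07

Result:
name  | amount 
------+--------
Bob   | NULL   
Dave  | NULL   
Frank | 572.26 
Frank | 1481.4 
Carol | 1111.52
Carol | 1368.54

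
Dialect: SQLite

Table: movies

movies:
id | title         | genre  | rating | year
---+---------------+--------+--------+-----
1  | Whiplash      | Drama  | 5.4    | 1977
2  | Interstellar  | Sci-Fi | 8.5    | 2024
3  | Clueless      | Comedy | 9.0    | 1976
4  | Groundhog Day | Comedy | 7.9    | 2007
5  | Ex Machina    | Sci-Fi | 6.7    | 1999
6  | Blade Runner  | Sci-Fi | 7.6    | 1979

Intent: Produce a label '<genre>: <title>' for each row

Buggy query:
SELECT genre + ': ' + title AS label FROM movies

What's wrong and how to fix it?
Bug: '+' is numeric addition; on text columns SQLite converts them to 0 instead of concatenating

Fix: Use the || operator for string concatenation

Corrected query:
SELECT genre || ': ' || title AS label FROM movies

Result:
label                
---------------------
Drama: Whiplash      
Sci-Fi: Interstellar 
Comedy: Clueless     
Comedy: Groundhog Day
Sci-Fi: Ex Machina   
Sci-Fi: Blade Runner 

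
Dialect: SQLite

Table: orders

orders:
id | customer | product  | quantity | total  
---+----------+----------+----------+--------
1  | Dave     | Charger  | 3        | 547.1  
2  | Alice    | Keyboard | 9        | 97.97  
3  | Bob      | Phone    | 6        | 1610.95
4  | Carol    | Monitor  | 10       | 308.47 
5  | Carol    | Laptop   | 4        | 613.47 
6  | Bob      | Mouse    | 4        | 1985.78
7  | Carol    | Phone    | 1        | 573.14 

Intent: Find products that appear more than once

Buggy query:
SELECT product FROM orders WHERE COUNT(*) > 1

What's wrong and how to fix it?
Bug: COUNT(*) is an aggregate and cannot be used in WHERE

Fix: GROUP BY product, then filter groups with HAVING COUNT(*) > 1

Corrected query:
SELECT product FROM orders GROUP BY product HAVING COUNT(*) > 1

Result:
product
-------
Phone  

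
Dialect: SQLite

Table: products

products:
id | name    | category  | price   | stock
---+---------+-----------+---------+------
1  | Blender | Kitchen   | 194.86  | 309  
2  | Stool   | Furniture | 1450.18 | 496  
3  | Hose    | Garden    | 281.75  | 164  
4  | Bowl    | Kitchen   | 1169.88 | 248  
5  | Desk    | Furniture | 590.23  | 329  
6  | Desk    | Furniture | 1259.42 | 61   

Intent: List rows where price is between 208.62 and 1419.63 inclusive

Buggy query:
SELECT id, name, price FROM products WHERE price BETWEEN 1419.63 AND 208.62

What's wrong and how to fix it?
Bug: The bounds are reversed; BETWEEN a AND b requires a <= b to match anything

Fix: Swap the bounds so the smaller value comes first

Corrected query:
SELECT id, name, price FROM products WHERE price BETWEEN 208.62 AND 1419.63

Result:
id | name | price  
---+------+--------
3  | Hose | 281.75 
4  | Bowl | 1169.88
5  | Desk | 590.23 
6  | Desk | 1259.42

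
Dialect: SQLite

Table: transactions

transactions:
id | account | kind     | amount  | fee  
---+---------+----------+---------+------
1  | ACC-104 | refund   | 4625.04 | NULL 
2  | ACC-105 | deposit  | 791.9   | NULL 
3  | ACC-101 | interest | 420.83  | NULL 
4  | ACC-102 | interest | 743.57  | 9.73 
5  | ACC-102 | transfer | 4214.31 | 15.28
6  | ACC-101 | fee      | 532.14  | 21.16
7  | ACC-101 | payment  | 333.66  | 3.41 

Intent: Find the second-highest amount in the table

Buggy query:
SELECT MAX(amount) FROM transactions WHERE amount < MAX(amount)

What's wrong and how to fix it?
Bug: MAX(amount) on the right of the comparison is an aggregate-in-WHERE error

Fix: Put the inner MAX in a scalar subquery

Corrected query:
SELECT MAX(amount) FROM transactions WHERE amount < (SELECT MAX(amount) FROM transactions)

Result:
MAX(amount)
-----------
4214.31    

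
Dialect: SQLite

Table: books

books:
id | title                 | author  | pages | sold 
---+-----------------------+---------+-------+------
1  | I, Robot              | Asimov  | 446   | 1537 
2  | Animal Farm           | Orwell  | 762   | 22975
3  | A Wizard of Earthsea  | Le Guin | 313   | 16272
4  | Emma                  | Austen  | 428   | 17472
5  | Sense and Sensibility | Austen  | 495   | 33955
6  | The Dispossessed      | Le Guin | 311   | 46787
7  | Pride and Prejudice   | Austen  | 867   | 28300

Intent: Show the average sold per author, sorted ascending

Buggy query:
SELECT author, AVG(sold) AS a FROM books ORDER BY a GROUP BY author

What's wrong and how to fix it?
Bug: ORDER BY appears before GROUP BY; SQL clause order requires GROUP BY first

Fix: Move ORDER BY to the end, after GROUP BY

Corrected query:
SELECT author, AVG(sold) AS a FROM books GROUP BY author ORDER BY a

Result:
author  | a           
--------+-------------
Asimov  | 1537        
Orwell  | 22975       
Austen  | 26575.666667
Le Guin | 31529.5     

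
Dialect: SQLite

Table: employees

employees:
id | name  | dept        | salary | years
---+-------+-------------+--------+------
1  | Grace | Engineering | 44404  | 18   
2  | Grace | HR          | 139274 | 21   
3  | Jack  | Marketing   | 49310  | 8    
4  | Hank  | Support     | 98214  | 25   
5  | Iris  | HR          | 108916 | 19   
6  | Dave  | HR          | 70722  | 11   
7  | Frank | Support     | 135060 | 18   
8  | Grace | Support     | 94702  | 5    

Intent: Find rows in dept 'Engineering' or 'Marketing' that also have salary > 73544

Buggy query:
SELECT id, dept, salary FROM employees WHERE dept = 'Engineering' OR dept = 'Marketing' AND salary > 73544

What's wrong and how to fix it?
Bug: Without parentheses, AND is evaluated before OR, so the salary filter only applies to the 'Marketing' branch

Fix: Group the OR with parentheses (or use IN), then AND the threshold

Corrected query:
SELECT id, dept, salary FROM employees WHERE (dept = 'Engineering' OR dept = 'Marketing') AND salary > 73544

Result:
(no rows)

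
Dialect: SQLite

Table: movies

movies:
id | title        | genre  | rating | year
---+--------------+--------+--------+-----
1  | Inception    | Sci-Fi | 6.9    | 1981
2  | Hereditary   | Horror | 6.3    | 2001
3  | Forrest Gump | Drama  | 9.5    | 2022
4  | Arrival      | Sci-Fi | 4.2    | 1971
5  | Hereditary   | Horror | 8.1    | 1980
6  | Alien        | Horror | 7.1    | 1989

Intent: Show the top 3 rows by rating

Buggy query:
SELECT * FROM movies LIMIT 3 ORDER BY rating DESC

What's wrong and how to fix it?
Bug: LIMIT must come after ORDER BY

Fix: Sort with ORDER BY, then apply LIMIT

Corrected query:
SELECT * FROM movies ORDER BY rating DESC LIMIT 3

Result:
id | title        | genre  | rating | year
---+--------------+--------+--------+-----
3  | Forrest Gump | Drama  | 9.5    | 2022
5  | Hereditary   | Horror | 8.1    | 1980
6  | Alien        | Horror | 7.1    | 1989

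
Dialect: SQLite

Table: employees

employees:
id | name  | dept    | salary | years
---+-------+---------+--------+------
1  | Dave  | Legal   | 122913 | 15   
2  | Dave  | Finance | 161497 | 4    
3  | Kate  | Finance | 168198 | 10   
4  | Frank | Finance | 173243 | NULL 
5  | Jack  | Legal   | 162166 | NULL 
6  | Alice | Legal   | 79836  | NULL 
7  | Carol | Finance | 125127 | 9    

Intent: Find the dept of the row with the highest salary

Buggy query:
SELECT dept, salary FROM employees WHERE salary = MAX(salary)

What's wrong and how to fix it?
Bug: WHERE is evaluated per row; an aggregate over the whole table isn't defined there

Fix: Wrap MAX in a scalar subquery so WHERE compares against a single value

Corrected query:
SELECT dept, salary FROM employees WHERE salary = (SELECT MAX(salary) FROM employees)

Result:
dept    | salary
--------+-------
Finance | 173243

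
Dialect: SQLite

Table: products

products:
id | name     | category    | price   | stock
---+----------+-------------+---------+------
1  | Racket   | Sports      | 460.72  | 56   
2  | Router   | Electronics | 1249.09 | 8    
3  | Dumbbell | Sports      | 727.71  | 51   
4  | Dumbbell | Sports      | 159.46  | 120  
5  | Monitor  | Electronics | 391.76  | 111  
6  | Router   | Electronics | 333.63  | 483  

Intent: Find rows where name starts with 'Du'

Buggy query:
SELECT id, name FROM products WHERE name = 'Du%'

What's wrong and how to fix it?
Bug: Wildcards only work with LIKE; '=' treats '%' as a literal character

Fix: Replace '=' with LIKE so 'Du%' is treated as a pattern

Corrected query:
SELECT id, name FROM products WHERE name LIKE 'Du%'

Result:
id | name    
---+---------
3  | Dumbbell
4  | Dumbbell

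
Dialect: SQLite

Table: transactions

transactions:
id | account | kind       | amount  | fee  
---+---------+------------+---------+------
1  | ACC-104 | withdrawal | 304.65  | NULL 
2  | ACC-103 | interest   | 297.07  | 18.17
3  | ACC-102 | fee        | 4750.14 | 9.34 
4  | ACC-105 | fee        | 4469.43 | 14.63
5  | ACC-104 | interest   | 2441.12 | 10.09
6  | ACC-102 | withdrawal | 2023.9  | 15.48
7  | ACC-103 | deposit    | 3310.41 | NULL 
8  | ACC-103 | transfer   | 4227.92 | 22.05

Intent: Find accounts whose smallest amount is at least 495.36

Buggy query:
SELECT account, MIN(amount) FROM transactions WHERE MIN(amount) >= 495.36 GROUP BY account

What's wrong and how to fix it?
Bug: MIN() in WHERE is a misuse of aggregate

Fix: Use HAVING for the per-group MIN condition

Corrected query:
SELECT account, MIN(amount) FROM transactions GROUP BY account HAVING MIN(amount) >= 495.36

Result:
account | MIN(amount)
--------+------------
ACC-102 | 2023.9     
ACC-105 | 4469.43    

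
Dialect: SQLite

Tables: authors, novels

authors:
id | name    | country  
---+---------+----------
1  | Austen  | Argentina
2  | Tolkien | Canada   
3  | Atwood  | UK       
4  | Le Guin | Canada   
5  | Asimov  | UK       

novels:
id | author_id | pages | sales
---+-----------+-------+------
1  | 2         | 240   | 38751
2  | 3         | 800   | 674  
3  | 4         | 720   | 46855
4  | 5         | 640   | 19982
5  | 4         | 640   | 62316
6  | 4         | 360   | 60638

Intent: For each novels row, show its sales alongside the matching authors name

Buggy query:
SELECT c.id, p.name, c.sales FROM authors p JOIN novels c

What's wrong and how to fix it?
Bug: JOIN with no ON clause produces a cartesian product; every novels row pairs with every authors row

Fix: Specify the join condition linking the foreign key to the parent id

Corrected query:
SELECT c.id, p.name, c.sales FROM authors p JOIN novels c ON c.author_id = p.id

Result:
id | name    | sales
---+---------+------
1  | Tolkien | 38751
2  | Atwood  | 674  
3  | Le Guin | 46855
4  | Asimov  | 19982
5  | Le Guin | 62316
6  | Le Guin | 60638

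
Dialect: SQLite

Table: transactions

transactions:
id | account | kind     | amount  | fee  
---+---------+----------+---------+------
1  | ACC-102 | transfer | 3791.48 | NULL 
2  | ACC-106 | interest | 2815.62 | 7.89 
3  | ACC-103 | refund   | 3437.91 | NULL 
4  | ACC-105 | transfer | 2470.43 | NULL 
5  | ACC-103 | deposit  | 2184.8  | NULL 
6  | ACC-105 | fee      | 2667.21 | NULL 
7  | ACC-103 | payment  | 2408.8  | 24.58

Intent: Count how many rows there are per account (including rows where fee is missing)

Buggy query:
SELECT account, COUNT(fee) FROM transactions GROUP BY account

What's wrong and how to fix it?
Bug: COUNT(fee) skips NULLs, so groups with missing fee are undercounted

Fix: Replace COUNT(fee) with COUNT(*)

Corrected query:
SELECT account, COUNT(*) FROM transactions GROUP BY account

Result:
account | COUNT(*)
--------+---------
ACC-102 | 1       
ACC-103 | 3       
ACC-105 | 2       
ACC-106 | 1       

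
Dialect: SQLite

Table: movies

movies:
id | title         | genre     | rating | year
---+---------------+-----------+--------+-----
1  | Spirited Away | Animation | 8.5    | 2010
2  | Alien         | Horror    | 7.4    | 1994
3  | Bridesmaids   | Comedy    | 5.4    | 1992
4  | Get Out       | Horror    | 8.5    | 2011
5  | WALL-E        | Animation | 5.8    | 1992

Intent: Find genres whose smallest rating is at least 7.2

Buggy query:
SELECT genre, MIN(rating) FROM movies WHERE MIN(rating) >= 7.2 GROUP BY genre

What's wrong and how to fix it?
Bug: MIN() in WHERE is a misuse of aggregate

Fix: Use HAVING for the per-group MIN condition

Corrected query:
SELECT genre, MIN(rating) FROM movies GROUP BY genre HAVING MIN(rating) >= 7.2

Result:
genre  | MIN(rating)
-------+------------
Horror | 7.4        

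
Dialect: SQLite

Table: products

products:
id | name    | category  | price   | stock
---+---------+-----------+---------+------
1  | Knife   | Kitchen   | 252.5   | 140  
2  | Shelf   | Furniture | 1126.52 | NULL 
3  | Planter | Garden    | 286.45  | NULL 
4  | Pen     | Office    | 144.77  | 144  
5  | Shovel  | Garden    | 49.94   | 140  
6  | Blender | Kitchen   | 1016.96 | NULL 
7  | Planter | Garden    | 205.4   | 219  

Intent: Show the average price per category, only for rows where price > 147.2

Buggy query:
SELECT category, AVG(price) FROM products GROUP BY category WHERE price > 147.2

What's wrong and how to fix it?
Bug: WHERE cannot follow GROUP BY

Fix: Move the WHERE clause before GROUP BY

Corrected query:
SELECT category, AVG(price) FROM products WHERE price > 147.2 GROUP BY category

Result:
category  | AVG(price)
----------+-----------
Furniture | 1126.52   
Garden    | 245.925   
Kitchen   | 634.73    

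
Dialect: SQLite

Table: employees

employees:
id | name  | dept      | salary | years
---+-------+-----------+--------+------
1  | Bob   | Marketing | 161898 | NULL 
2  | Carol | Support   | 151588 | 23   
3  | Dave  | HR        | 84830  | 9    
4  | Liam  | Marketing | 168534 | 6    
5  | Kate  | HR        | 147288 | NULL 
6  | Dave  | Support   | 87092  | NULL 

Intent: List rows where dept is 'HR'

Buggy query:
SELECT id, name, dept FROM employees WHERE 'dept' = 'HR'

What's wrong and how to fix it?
Bug: 'dept' in single quotes is a string literal, not the column; the comparison is literal-vs-literal and never true

Fix: Reference the column as dept without single quotes

Corrected query:
SELECT id, name, dept FROM employees WHERE dept = 'HR'

Result:
id | name | dept
---+------+-----
3  | Dave | HR  
5  | Kate | HR  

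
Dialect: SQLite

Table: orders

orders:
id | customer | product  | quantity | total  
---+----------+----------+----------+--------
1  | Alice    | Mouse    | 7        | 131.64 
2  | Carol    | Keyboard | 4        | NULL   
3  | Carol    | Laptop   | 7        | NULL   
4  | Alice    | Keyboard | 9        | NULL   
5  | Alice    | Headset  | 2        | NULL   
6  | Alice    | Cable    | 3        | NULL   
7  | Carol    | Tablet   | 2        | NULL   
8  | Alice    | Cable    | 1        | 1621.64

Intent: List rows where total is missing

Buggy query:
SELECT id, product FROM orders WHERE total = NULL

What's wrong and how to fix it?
Bug: Comparing to NULL with '=' never matches; NULL = NULL is unknown, not true

Fix: Use IS NULL to test for NULL

Corrected query:
SELECT id, product FROM orders WHERE total IS NULL

Result:
id | product 
---+---------
2  | Keyboard
3  | Laptop  
4  | Keyboard
5  | Headset 
6  | Cable   
7  | Tablet  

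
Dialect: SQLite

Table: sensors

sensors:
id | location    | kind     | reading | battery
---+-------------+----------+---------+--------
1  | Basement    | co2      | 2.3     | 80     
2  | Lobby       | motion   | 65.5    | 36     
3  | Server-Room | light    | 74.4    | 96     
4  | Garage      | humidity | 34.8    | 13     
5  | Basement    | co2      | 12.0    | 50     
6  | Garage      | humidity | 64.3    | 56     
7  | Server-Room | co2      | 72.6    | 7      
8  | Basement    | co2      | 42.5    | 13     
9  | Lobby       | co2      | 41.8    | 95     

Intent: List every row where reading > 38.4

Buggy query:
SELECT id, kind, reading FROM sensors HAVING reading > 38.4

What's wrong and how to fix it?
Bug: This is a non-aggregate query (no GROUP BY, no aggregates), so in SQLite the HAVING clause is invalid here; a row-level condition belongs in WHERE

Fix: Use WHERE for row-level filtering

Corrected query:
SELECT id, kind, reading FROM sensors WHERE reading > 38.4

Result:
id | kind     | reading
---+----------+--------
2  | motion   | 65.5   
3  | light    | 74.4   
6  | humidity | 64.3   
7  | co2      | 72.6   
8  | co2      | 42.5   
9  | co2      | 41.8   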